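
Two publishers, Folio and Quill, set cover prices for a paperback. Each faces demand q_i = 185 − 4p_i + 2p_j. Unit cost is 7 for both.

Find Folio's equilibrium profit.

3249

Folio's profit: π = (p_{Folio} − 7)(185 − 4p_{Folio} + 2p_{Quill}).
∂π/∂p_{Folio} = 213 − 8p_{Folio} + 2p_{Quill} = 0 ⇒ p_{Folio} = 26.625 + 0.25p_{Quill}.
Setting p_{Folio} = p_{Quill} in the reaction function: p_{Folio} = 26.625 + 0.25p_{Folio}, so p_{Folio} = 26.625 / 0.75 = 35.5.
q_{Folio} = 185 − 4·35.5 + 2·35.5 = 114.
Profit = (35.5 − 7)·114 = 3249.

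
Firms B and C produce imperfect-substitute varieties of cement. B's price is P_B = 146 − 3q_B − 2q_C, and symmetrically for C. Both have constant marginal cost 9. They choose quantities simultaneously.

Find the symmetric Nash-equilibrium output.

17.125

Firm B's profit: π = q_B(146 − 3q_B − 2q_C) − 9q_B.
∂π/∂q_B = 137 − 6q_B − 2q_C = 0 ⇒ q_B = 137/6 − (1/3)q_C.
By symmetry q_C = q_B; substituting into the reaction function, (4/3)q_B = 137/6 and q_B = 17.125.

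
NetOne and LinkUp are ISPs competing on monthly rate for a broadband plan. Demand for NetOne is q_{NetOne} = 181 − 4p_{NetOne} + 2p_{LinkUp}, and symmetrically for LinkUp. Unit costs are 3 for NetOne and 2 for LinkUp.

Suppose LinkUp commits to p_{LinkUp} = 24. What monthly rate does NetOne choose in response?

NetOne's profit: π = (p_{NetOne} − 3)(181 − 4p_{NetOne} + 2p_{LinkUp}).
∂π/∂p_{NetOne} = 193 − 8p_{NetOne} + 2p_{LinkUp} = 0 ⇒ p_{NetOne} = 24.125 + 0.25p_{LinkUp}.
At p_{LinkUp} = 24: p_{NetOne} = 24.125 + 0.25·24 = 30.125.

30.125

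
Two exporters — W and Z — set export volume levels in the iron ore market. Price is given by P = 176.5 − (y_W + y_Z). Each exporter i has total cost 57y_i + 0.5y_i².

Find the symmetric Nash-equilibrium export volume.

29.875

Exporter W's profit: π = y_W(176.5 − (y_W + y_Z)) − 57y_W − 0.5y_W².
∂π/∂y_W = 119.5 − 3y_W − y_Z = 0, so y_W = 239/6 − (1/3)y_Z.
Setting y_W = y_Z in the reaction function: y_W = 239/6 − (1/3)y_W, so y_W = (239/6) / (4/3) = 29.875.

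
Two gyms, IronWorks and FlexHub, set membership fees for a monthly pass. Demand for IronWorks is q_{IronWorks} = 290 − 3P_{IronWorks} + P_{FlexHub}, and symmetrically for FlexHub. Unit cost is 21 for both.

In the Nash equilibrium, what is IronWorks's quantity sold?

148.8

IronWorks's profit: π = (P_{IronWorks} − 21)(290 − 3P_{IronWorks} + P_{FlexHub}).
∂π/∂P_{IronWorks} = 353 − 6P_{IronWorks} + P_{FlexHub} = 0 ⇒ P_{IronWorks} = 353/6 + (1/6)P_{FlexHub}.
The game is symmetric, so in equilibrium P_{FlexHub} = P_{IronWorks}: the reaction function gives (5/6)P_{IronWorks} = 353/6, hence P_{IronWorks} = 70.6.
q_{IronWorks} = 290 − 3·70.6 + 70.6 = 148.8.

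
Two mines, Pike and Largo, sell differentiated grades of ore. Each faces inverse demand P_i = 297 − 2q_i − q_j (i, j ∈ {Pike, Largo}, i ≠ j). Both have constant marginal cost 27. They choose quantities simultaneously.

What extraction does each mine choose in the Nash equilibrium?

54

Mine Pike's profit: π = q_{Pike}(297 − 2q_{Pike} − q_{Largo}) − 27q_{Pike}.
∂π/∂q_{Pike} = 270 − 4q_{Pike} − q_{Largo} = 0 ⇒ q_{Pike} = 67.5 − 0.25q_{Largo}.
By symmetry q_{Largo} = q_{Pike}; substituting into the reaction function, 1.25q_{Pike} = 67.5 and q_{Pike} = 54.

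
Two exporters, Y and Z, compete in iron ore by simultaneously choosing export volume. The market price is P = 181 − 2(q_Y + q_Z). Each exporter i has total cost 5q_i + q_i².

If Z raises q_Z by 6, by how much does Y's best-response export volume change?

Exporter Y's profit: π = q_Y(181 − 2(q_Y + q_Z)) − 5q_Y − q_Y².
∂π/∂q_Y = 176 − 6q_Y − 2q_Z = 0, so q_Y = 88/3 − (1/3)q_Z.
The reaction-function slope is −1/3, so a 6-unit rise in q_Z moves q_Y by −1/3 × 6 = −2. Y's best response falls — the actions are strategic substitutes.

-2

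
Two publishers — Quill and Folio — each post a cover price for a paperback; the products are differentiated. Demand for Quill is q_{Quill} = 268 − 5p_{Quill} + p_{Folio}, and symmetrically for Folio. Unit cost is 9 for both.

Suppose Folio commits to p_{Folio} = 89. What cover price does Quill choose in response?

Quill's profit: π = (p_{Quill} − 9)(268 − 5p_{Quill} + p_{Folio}).
∂π/∂p_{Quill} = 313 − 10p_{Quill} + p_{Folio} = 0 ⇒ p_{Quill} = 31.3 + 0.1p_{Folio}.
At p_{Folio} = 89: p_{Quill} = 31.3 + 0.1·89 = 40.2.

40.2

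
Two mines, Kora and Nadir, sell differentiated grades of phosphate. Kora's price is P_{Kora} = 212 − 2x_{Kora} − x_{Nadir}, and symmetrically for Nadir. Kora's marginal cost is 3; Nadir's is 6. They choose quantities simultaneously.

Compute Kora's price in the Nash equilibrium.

87

Mine Kora's profit: π = x_{Kora}(212 − 2x_{Kora} − x_{Nadir}) − 3x_{Kora}.
∂π/∂x_{Kora} = 209 − 4x_{Kora} − x_{Nadir} = 0 ⇒ x_{Kora} = 52.25 − 0.25x_{Nadir}.
Similarly x_{Nadir} = 51.5 − 0.25x_{Kora}.
Solving the two reaction functions simultaneously: (1 − (−0.25)(−0.25))x_{Kora} = 52.25 − 0.25·51.5, so 0.9375x_{Kora} = 39.375 and x_{Kora} = 42.
Then x_{Nadir} = 51.5 − 0.25·42 = 41.
P_{Kora} = 212 − 2·42 − 41 = 87.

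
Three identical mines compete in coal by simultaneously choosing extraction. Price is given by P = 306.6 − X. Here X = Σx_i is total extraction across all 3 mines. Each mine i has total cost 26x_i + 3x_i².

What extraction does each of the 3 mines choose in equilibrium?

28.06

A representative mine's profit is π_i = x_i(306.6 − X) − 26x_i − 3x_i², with X = x_i + Σ_{j≠i} x_j.
First-order condition: 280.6 − 8x_i − Σ_{j≠i} x_j = 0.
With identical mines, set every x_j = x: then 280.6 − 8x − 2x = 0, i.e. x = 280.6/10 = 28.06.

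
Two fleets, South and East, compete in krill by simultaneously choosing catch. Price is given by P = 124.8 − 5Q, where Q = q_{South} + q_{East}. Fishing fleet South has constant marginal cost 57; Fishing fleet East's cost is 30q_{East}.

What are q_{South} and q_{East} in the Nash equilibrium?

2.72, 8.12

Fishing fleet South's profit: π = q_{South}(124.8 − 5(q_{South} + q_{East})) − 57q_{South}.
∂π/∂q_{South} = 67.8 − 10q_{South} − 5q_{East} = 0, so q_{South} = 6.78 − 0.5q_{East}.
By the same steps for East: q_{East} = 9.48 − 0.5q_{South}.
Substituting the second reaction function into the first: q_{South} = 6.78 − 0.5(9.48 − 0.5q_{South}), which gives 0.75q_{South} = 2.04 ⇒ q_{South} = 2.72.
Then q_{East} = 9.48 − 0.5·2.72 = 8.12.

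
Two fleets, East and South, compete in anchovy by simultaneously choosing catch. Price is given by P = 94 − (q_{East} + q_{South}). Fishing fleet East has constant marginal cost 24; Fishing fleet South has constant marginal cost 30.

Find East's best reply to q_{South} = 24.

23

Fishing fleet East's profit: π = q_{East}(94 − (q_{East} + q_{South})) − 24q_{East}.
∂π/∂q_{East} = 70 − 2q_{East} − q_{South} = 0, so q_{East} = 35 − 0.5q_{South}.
At q_{South} = 24: q_{East} = 35 − 0.5·24 = 23.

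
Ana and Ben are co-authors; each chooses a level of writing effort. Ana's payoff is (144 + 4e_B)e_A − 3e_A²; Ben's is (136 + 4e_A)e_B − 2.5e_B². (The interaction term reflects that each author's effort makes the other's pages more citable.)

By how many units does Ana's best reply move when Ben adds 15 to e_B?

10

Expanding Ana's payoff: 144e_A + 4e_Be_A − 3e_A².
∂π/∂e_A = 144 + 4e_B − 6e_A = 0, so e_A = 24 + (2/3)e_B.
The reaction-function slope is 2/3, so a 15-unit rise in e_B moves e_A by 2/3 × 15 = 10. Ana's best response rises — the actions are strategic complements.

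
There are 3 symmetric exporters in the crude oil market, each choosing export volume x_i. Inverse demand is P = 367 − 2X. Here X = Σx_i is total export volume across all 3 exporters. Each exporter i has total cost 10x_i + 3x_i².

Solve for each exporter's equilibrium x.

A representative exporter's profit is π_i = x_i(367 − 2X) − 10x_i − 3x_i², with X = x_i + Σ_{j≠i} x_j.
First-order condition: 357 − 10x_i − 2Σ_{j≠i} x_j = 0.
In a symmetric equilibrium every exporter chooses the same x, so Σ_{j≠i} x_j = 2x. The condition becomes 357 − 14x = 0, giving x = 357/14 = 25.5.

25.5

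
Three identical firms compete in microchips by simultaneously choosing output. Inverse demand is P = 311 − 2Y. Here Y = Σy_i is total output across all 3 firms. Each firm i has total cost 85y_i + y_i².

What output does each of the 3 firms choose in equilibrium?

A representative firm's profit is π_i = y_i(311 − 2Y) − 85y_i − y_i², with Y = y_i + Σ_{j≠i} y_j.
First-order condition: 226 − 6y_i − 2Σ_{j≠i} y_j = 0.
In a symmetric equilibrium every firm chooses the same y, so Σ_{j≠i} y_j = 2y. The condition becomes 226 − 10y = 0, giving y = 226/10 = 22.6.

22.6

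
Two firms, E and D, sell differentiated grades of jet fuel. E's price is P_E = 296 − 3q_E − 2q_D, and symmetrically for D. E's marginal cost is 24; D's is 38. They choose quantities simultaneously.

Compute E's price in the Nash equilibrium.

128.625

Firm E's profit: π = q_E(296 − 3q_E − 2q_D) − 24q_E.
∂π/∂q_E = 272 − 6q_E − 2q_D = 0 ⇒ q_E = 136/3 − (1/3)q_D.
Similarly q_D = 43 − (1/3)q_E.
Solving the two reaction functions simultaneously: (1 − (−1/3)(−1/3))q_E = 136/3 − (1/3)·43, so (8/9)q_E = 31 and q_E = 34.875.
Then q_D = 43 − (1/3)·34.875 = 31.375.
P_E = 296 − 3·34.875 − 2·31.375 = 128.625.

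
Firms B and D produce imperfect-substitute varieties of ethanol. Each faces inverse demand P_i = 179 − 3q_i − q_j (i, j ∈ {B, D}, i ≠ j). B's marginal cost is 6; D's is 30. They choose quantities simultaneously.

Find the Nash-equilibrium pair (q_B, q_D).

25.4, 20.6

Firm B's profit: π = q_B(179 − 3q_B − q_D) − 6q_B.
∂π/∂q_B = 173 − 6q_B − q_D = 0 ⇒ q_B = 173/6 − (1/6)q_D.
Similarly q_D = 149/6 − (1/6)q_B.
Solving the two reaction functions simultaneously: (1 − (−1/6)(−1/6))q_B = 173/6 − (1/6)·(149/6), so (35/36)q_B = 889/36 and q_B = 25.4.
Then q_D = 149/6 − (1/6)·25.4 = 20.6.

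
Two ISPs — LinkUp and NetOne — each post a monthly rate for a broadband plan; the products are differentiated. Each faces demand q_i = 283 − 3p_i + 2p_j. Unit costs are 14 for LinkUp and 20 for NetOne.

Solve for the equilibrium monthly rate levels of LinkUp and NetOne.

LinkUp's profit: π = (p_{LinkUp} − 14)(283 − 3p_{LinkUp} + 2p_{NetOne}).
∂π/∂p_{LinkUp} = 325 − 6p_{LinkUp} + 2p_{NetOne} = 0 ⇒ p_{LinkUp} = 325/6 + (1/3)p_{NetOne}.
Similarly p_{NetOne} = 343/6 + (1/3)p_{LinkUp}.
Substituting the second reaction function into the first: p_{LinkUp} = 325/6 + (1/3)(343/6 + (1/3)p_{LinkUp}), which gives (8/9)p_{LinkUp} = 659/9 ⇒ p_{LinkUp} = 82.375.
Then p_{NetOne} = 343/6 + (1/3)·82.375 = 84.625.

82.375, 84.625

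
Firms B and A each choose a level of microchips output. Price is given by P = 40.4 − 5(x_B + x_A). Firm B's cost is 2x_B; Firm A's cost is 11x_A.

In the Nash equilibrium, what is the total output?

Firm B's profit: π = x_B(40.4 − 5(x_B + x_A)) − 2x_B.
∂π/∂x_B = 38.4 − 10x_B − 5x_A = 0, so x_B = 3.84 − 0.5x_A.
By the same steps for A: x_A = 2.94 − 0.5x_B.
Plugging x_A into B's best response: x_B = 3.84 − 0.5(2.94 − 0.5x_B) ⇒ 0.75x_B = 2.37, so x_B = 3.16.
Then x_A = 2.94 − 0.5·3.16 = 1.36.
Total output: 3.16 + 1.36 = 4.52.

4.52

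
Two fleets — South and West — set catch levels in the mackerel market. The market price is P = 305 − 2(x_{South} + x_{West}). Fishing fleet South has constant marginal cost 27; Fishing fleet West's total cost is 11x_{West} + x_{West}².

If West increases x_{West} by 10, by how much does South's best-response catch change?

-5

Fishing fleet South's profit: π = x_{South}(305 − 2(x_{South} + x_{West})) − 27x_{South}.
∂π/∂x_{South} = 278 − 4x_{South} − 2x_{West} = 0, so x_{South} = 69.5 − 0.5x_{West}.
The reaction-function slope is −0.5, so a 10-unit rise in x_{West} moves x_{South} by −0.5 × 10 = −5. South's best response falls — the actions are strategic substitutes.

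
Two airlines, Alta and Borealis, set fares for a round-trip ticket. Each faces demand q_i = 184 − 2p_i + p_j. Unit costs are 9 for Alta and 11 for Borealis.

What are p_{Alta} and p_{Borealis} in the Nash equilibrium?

67.6, 68.4

Alta's profit: π = (p_{Alta} − 9)(184 − 2p_{Alta} + p_{Borealis}).
∂π/∂p_{Alta} = 202 − 4p_{Alta} + p_{Borealis} = 0 ⇒ p_{Alta} = 50.5 + 0.25p_{Borealis}.
Similarly p_{Borealis} = 51.5 + 0.25p_{Alta}.
Plugging p_{Borealis} into Alta's best response: p_{Alta} = 50.5 + 0.25(51.5 + 0.25p_{Alta}) ⇒ 0.9375p_{Alta} = 63.375, so p_{Alta} = 67.6.
Then p_{Borealis} = 51.5 + 0.25·67.6 = 68.4.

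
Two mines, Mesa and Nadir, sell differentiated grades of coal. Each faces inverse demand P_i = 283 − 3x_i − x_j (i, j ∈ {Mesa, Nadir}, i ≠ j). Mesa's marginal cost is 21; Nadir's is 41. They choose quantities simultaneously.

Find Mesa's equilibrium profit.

4332

Mine Mesa's profit: π = x_{Mesa}(283 − 3x_{Mesa} − x_{Nadir}) − 21x_{Mesa}.
∂π/∂x_{Mesa} = 262 − 6x_{Mesa} − x_{Nadir} = 0 ⇒ x_{Mesa} = 131/3 − (1/6)x_{Nadir}.
Similarly x_{Nadir} = 121/3 − (1/6)x_{Mesa}.
Solving the two reaction functions simultaneously: (1 − (−1/6)(−1/6))x_{Mesa} = 131/3 − (1/6)·(121/3), so (35/36)x_{Mesa} = 665/18 and x_{Mesa} = 38.
Then x_{Nadir} = 121/3 − (1/6)·38 = 34.
P_{Mesa} = 283 − 3·38 − 34 = 135.
Profit = (135 − 21)·38 = 4332.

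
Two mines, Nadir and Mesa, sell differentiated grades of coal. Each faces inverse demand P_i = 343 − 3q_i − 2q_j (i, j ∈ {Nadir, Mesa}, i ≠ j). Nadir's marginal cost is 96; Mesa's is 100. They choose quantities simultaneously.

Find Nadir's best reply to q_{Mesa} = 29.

31.5

Mine Nadir's profit: π = q_{Nadir}(343 − 3q_{Nadir} − 2q_{Mesa}) − 96q_{Nadir}.
∂π/∂q_{Nadir} = 247 − 6q_{Nadir} − 2q_{Mesa} = 0 ⇒ q_{Nadir} = 247/6 − (1/3)q_{Mesa}.
At q_{Mesa} = 29: q_{Nadir} = 247/6 − (1/3)·29 = 31.5.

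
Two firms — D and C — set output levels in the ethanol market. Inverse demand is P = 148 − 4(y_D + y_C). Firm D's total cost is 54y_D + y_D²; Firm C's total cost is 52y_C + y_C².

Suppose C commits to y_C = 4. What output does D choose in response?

Firm D's profit: π = y_D(148 − 4(y_D + y_C)) − 54y_D − y_D².
∂π/∂y_D = 94 − 10y_D − 4y_C = 0, so y_D = 9.4 − 0.4y_C.
At y_C = 4: y_D = 9.4 − 0.4·4 = 7.8.

7.8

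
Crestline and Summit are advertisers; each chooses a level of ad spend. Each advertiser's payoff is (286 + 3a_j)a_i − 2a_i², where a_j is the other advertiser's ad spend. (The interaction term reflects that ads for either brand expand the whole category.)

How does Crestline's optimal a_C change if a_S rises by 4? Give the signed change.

Crestline's payoff is (286 + 3a_S)a_C − 2a_C².
∂π/∂a_C = 286 + 3a_S − 4a_C = 0, so a_C = 71.5 + 0.75a_S.
The reaction-function slope is 0.75, so a 4-unit rise in a_S moves a_C by 0.75 × 4 = 3. Crestline's best response rises — the actions are strategic complements.

3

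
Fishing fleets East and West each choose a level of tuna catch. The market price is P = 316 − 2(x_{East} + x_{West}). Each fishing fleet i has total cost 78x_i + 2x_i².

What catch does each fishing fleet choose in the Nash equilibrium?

23.8

Fishing fleet East's profit: π = x_{East}(316 − 2(x_{East} + x_{West})) − 78x_{East} − 2x_{East}².
∂π/∂x_{East} = 238 − 8x_{East} − 2x_{West} = 0, so x_{East} = 29.75 − 0.25x_{West}.
Setting x_{East} = x_{West} in the reaction function: x_{East} = 29.75 − 0.25x_{East}, so x_{East} = 29.75 / 1.25 = 23.8.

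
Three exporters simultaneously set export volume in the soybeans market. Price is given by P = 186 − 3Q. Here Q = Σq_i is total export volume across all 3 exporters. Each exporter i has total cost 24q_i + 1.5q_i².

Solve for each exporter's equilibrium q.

A representative exporter's profit is π_i = q_i(186 − 3Q) − 24q_i − 1.5q_i², with Q = q_i + Σ_{j≠i} q_j.
First-order condition: 162 − 9q_i − 3Σ_{j≠i} q_j = 0.
Imposing symmetry (q_j = q for all j) turns Σ_{j≠i} q_j into 2q, so 162 = 15q and q = 10.8.

10.8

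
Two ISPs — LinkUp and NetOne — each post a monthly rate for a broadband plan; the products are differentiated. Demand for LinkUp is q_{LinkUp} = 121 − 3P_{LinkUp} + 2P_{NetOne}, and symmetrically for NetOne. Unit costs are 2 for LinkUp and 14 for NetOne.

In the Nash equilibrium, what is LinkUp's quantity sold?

LinkUp's profit: π = (P_{LinkUp} − 2)(121 − 3P_{LinkUp} + 2P_{NetOne}).
∂π/∂P_{LinkUp} = 127 − 6P_{LinkUp} + 2P_{NetOne} = 0 ⇒ P_{LinkUp} = 127/6 + (1/3)P_{NetOne}.
Similarly P_{NetOne} = 163/6 + (1/3)P_{LinkUp}.
Substituting the second reaction function into the first: P_{LinkUp} = 127/6 + (1/3)(163/6 + (1/3)P_{LinkUp}), which gives (8/9)P_{LinkUp} = 272/9 ⇒ P_{LinkUp} = 34.
Then P_{NetOne} = 163/6 + (1/3)·34 = 38.5.
q_{LinkUp} = 121 − 3·34 + 2·38.5 = 96.

96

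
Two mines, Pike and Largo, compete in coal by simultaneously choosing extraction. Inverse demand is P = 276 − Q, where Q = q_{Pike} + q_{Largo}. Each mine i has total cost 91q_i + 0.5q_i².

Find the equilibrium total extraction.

Mine Pike's profit: π = q_{Pike}(276 − (q_{Pike} + q_{Largo})) − 91q_{Pike} − 0.5q_{Pike}².
∂π/∂q_{Pike} = 185 − 3q_{Pike} − q_{Largo} = 0, so q_{Pike} = 185/3 − (1/3)q_{Largo}.
By symmetry q_{Largo} = q_{Pike}; substituting into the reaction function, (4/3)q_{Pike} = 185/3 and q_{Pike} = 46.25.
Total extraction: 46.25 + 46.25 = 92.5.

92.5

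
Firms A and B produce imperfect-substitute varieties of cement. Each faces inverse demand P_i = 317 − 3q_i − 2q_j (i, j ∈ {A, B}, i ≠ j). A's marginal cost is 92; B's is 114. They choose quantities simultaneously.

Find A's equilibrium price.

Firm A's profit: π = q_A(317 − 3q_A − 2q_B) − 92q_A.
∂π/∂q_A = 225 − 6q_A − 2q_B = 0 ⇒ q_A = 37.5 − (1/3)q_B.
Similarly q_B = 203/6 − (1/3)q_A.
Substituting the second reaction function into the first: q_A = 37.5 − (1/3)(203/6 − (1/3)q_A), which gives (8/9)q_A = 236/9 ⇒ q_A = 29.5.
Then q_B = 203/6 − (1/3)·29.5 = 24.
P_A = 317 − 3·29.5 − 2·24 = 180.5.

180.5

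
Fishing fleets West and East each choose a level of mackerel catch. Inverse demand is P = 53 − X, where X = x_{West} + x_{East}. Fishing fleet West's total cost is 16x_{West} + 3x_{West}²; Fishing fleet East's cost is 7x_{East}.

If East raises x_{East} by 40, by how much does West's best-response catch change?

-5

Fishing fleet West's profit: π = x_{West}(53 − (x_{West} + x_{East})) − 16x_{West} − 3x_{West}².
∂π/∂x_{West} = 37 − 8x_{West} − x_{East} = 0, so x_{West} = 4.625 − 0.125x_{East}.
The reaction-function slope is −0.125, so a 40-unit rise in x_{East} moves x_{West} by −0.125 × 40 = −5. West's best response falls — the actions are strategic substitutes.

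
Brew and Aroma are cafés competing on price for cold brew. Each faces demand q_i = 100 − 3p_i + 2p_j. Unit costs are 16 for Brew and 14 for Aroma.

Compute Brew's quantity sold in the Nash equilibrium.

Brew's profit: π = (p_{Brew} − 16)(100 − 3p_{Brew} + 2p_{Aroma}).
∂π/∂p_{Brew} = 148 − 6p_{Brew} + 2p_{Aroma} = 0 ⇒ p_{Brew} = 74/3 + (1/3)p_{Aroma}.
Similarly p_{Aroma} = 71/3 + (1/3)p_{Brew}.
Plugging p_{Aroma} into Brew's best response: p_{Brew} = 74/3 + (1/3)(71/3 + (1/3)p_{Brew}) ⇒ (8/9)p_{Brew} = 293/9, so p_{Brew} = 36.625.
Then p_{Aroma} = 71/3 + (1/3)·36.625 = 35.875.
q_{Brew} = 100 − 3·36.625 + 2·35.875 = 61.875.

61.875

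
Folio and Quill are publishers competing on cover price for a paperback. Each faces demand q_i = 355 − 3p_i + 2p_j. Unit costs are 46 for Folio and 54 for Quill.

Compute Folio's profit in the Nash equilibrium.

18604.6875

Folio's profit: π = (p_{Folio} − 46)(355 − 3p_{Folio} + 2p_{Quill}).
∂π/∂p_{Folio} = 493 − 6p_{Folio} + 2p_{Quill} = 0 ⇒ p_{Folio} = 493/6 + (1/3)p_{Quill}.
Similarly p_{Quill} = 517/6 + (1/3)p_{Folio}.
Plugging p_{Quill} into Folio's best response: p_{Folio} = 493/6 + (1/3)(517/6 + (1/3)p_{Folio}) ⇒ (8/9)p_{Folio} = 998/9, so p_{Folio} = 124.75.
Then p_{Quill} = 517/6 + (1/3)·124.75 = 127.75.
q_{Folio} = 355 − 3·124.75 + 2·127.75 = 236.25.
Profit = (124.75 − 46)·236.25 = 18604.6875.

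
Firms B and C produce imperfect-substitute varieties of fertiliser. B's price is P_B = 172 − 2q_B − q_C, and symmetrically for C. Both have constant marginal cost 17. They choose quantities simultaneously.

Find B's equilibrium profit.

1922

Firm B's profit: π = q_B(172 − 2q_B − q_C) − 17q_B.
∂π/∂q_B = 155 − 4q_B − q_C = 0 ⇒ q_B = 38.75 − 0.25q_C.
By symmetry q_C = q_B; substituting into the reaction function, 1.25q_B = 38.75 and q_B = 31.
P_B = 172 − 2·31 − 31 = 79.
Profit = (79 − 17)·31 = 1922.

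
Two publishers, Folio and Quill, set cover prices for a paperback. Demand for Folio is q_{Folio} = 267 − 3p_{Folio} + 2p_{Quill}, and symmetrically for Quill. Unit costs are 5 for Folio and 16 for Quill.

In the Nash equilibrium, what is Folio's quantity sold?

Folio's profit: π = (p_{Folio} − 5)(267 − 3p_{Folio} + 2p_{Quill}).
∂π/∂p_{Folio} = 282 − 6p_{Folio} + 2p_{Quill} = 0 ⇒ p_{Folio} = 47 + (1/3)p_{Quill}.
Similarly p_{Quill} = 52.5 + (1/3)p_{Folio}.
Solving the two reaction functions simultaneously: (1 − (1/3)(1/3))p_{Folio} = 47 + (1/3)·52.5, so (8/9)p_{Folio} = 64.5 and p_{Folio} = 72.5625.
Then p_{Quill} = 52.5 + (1/3)·72.5625 = 76.6875.
q_{Folio} = 267 − 3·72.5625 + 2·76.6875 = 202.6875.

202.6875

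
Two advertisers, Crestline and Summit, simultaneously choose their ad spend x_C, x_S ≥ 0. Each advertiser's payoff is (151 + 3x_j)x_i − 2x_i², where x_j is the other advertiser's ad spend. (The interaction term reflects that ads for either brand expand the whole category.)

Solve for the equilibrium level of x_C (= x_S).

151

Crestline's payoff is (151 + 3x_S)x_C − 2x_C².
∂π/∂x_C = 151 + 3x_S − 4x_C = 0, so x_C = 37.75 + 0.75x_S.
By symmetry x_S = x_C; substituting into the reaction function, 0.25x_C = 37.75 and x_C = 151.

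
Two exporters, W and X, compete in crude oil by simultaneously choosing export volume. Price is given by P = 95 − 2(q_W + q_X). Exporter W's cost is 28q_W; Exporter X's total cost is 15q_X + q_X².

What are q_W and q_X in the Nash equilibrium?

12.1, 9.3

Exporter W's profit: π = q_W(95 − 2(q_W + q_X)) − 28q_W.
∂π/∂q_W = 67 − 4q_W − 2q_X = 0, so q_W = 16.75 − 0.5q_X.
For X: ∂π/∂q_X = 80 − 6q_X − 2q_W = 0 ⇒ q_X = 40/3 − (1/3)q_W.
Solving the two reaction functions simultaneously: (1 − (−0.5)(−1/3))q_W = 16.75 − 0.5·(40/3), so (5/6)q_W = 121/12 and q_W = 12.1.
Then q_X = 40/3 − (1/3)·12.1 = 9.3.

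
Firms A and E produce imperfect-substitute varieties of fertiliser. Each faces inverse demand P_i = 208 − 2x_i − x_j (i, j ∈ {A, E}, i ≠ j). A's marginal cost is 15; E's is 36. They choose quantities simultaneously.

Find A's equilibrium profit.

Firm A's profit: π = x_A(208 − 2x_A − x_E) − 15x_A.
∂π/∂x_A = 193 − 4x_A − x_E = 0 ⇒ x_A = 48.25 − 0.25x_E.
Similarly x_E = 43 − 0.25x_A.
Substituting the second reaction function into the first: x_A = 48.25 − 0.25(43 − 0.25x_A), which gives 0.9375x_A = 37.5 ⇒ x_A = 40.
Then x_E = 43 − 0.25·40 = 33.
P_A = 208 − 2·40 − 33 = 95.
Profit = (95 − 15)·40 = 3200.

3200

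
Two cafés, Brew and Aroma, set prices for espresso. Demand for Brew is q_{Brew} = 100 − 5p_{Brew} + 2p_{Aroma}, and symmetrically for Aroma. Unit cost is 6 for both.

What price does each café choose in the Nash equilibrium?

Brew's profit: π = (p_{Brew} − 6)(100 − 5p_{Brew} + 2p_{Aroma}).
∂π/∂p_{Brew} = 130 − 10p_{Brew} + 2p_{Aroma} = 0 ⇒ p_{Brew} = 13 + 0.2p_{Aroma}.
By symmetry p_{Aroma} = p_{Brew}; substituting into the reaction function, 0.8p_{Brew} = 13 and p_{Brew} = 16.25.

16.25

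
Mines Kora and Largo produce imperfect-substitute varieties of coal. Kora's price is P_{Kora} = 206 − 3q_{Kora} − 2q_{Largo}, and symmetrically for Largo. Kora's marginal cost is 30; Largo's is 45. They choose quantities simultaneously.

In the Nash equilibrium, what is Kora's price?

98.8125

Mine Kora's profit: π = q_{Kora}(206 − 3q_{Kora} − 2q_{Largo}) − 30q_{Kora}.
∂π/∂q_{Kora} = 176 − 6q_{Kora} − 2q_{Largo} = 0 ⇒ q_{Kora} = 88/3 − (1/3)q_{Largo}.
Similarly q_{Largo} = 161/6 − (1/3)q_{Kora}.
Substituting the second reaction function into the first: q_{Kora} = 88/3 − (1/3)(161/6 − (1/3)q_{Kora}), which gives (8/9)q_{Kora} = 367/18 ⇒ q_{Kora} = 22.9375.
Then q_{Largo} = 161/6 − (1/3)·22.9375 = 19.1875.
P_{Kora} = 206 − 3·22.9375 − 2·19.1875 = 98.8125.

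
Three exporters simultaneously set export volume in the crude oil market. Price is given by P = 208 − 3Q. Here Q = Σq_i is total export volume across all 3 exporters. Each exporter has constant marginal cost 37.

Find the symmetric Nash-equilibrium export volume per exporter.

A representative exporter's profit is π_i = q_i(208 − 3Q) − 37q_i, with Q = q_i + Σ_{j≠i} q_j.
First-order condition: 171 − 6q_i − 3Σ_{j≠i} q_j = 0.
In a symmetric equilibrium every exporter chooses the same q, so Σ_{j≠i} q_j = 2q. The condition becomes 171 − 12q = 0, giving q = 171/12 = 14.25.

14.25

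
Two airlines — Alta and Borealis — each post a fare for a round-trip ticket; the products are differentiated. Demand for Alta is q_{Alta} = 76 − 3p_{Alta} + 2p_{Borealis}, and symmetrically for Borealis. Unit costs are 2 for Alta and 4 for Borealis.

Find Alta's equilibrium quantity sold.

56.625

Alta's profit: π = (p_{Alta} − 2)(76 − 3p_{Alta} + 2p_{Borealis}).
∂π/∂p_{Alta} = 82 − 6p_{Alta} + 2p_{Borealis} = 0 ⇒ p_{Alta} = 41/3 + (1/3)p_{Borealis}.
Similarly p_{Borealis} = 44/3 + (1/3)p_{Alta}.
Solving the two reaction functions simultaneously: (1 − (1/3)(1/3))p_{Alta} = 41/3 + (1/3)·(44/3), so (8/9)p_{Alta} = 167/9 and p_{Alta} = 20.875.
Then p_{Borealis} = 44/3 + (1/3)·20.875 = 21.625.
q_{Alta} = 76 − 3·20.875 + 2·21.625 = 56.625.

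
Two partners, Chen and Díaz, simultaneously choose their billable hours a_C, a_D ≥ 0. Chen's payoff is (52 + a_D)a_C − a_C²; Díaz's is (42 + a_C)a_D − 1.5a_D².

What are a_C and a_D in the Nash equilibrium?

39.6, 27.2

Expanding Chen's payoff: 52a_C + a_Da_C − a_C².
∂π/∂a_C = 52 + a_D − 2a_C = 0, so a_C = 26 + 0.5a_D.
Likewise for Díaz: a_D = 14 + (1/3)a_C.
Plugging a_D into Chen's best response: a_C = 26 + 0.5(14 + (1/3)a_C) ⇒ (5/6)a_C = 33, so a_C = 39.6.
Then a_D = 14 + (1/3)·39.6 = 27.2.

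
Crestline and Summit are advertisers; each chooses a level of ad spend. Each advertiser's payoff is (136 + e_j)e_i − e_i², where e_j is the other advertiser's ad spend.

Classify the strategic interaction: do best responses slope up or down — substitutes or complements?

strategic complements

Crestline's payoff is (136 + e_S)e_C − e_C².
∂π/∂e_C = 136 + e_S − 2e_C = 0, so e_C = 68 + 0.5e_S.
The best-response slope de_C/de_S = 0.5 > 0: the reaction function is upward-sloping, so the choices are strategic complements.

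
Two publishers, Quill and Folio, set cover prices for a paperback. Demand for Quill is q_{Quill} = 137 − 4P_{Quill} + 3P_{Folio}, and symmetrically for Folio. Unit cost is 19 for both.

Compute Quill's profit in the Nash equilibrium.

2227.84

Quill's profit: π = (P_{Quill} − 19)(137 − 4P_{Quill} + 3P_{Folio}).
∂π/∂P_{Quill} = 213 − 8P_{Quill} + 3P_{Folio} = 0 ⇒ P_{Quill} = 26.625 + 0.375P_{Folio}.
By symmetry P_{Folio} = P_{Quill}; substituting into the reaction function, 0.625P_{Quill} = 26.625 and P_{Quill} = 42.6.
q_{Quill} = 137 − 4·42.6 + 3·42.6 = 94.4.
Profit = (42.6 − 19)·94.4 = 2227.84.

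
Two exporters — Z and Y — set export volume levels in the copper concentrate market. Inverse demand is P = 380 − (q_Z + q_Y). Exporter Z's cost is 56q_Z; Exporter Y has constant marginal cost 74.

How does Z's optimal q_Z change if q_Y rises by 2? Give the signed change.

Exporter Z's profit: π = q_Z(380 − (q_Z + q_Y)) − 56q_Z.
∂π/∂q_Z = 324 − 2q_Z − q_Y = 0, so q_Z = 162 − 0.5q_Y.
The reaction-function slope is −0.5, so a 2-unit rise in q_Y moves q_Z by −0.5 × 2 = −1. Z's best response falls — the actions are strategic substitutes.

-1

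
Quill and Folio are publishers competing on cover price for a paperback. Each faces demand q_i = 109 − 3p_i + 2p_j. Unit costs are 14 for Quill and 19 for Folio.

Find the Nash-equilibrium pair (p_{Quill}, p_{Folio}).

Quill's profit: π = (p_{Quill} − 14)(109 − 3p_{Quill} + 2p_{Folio}).
∂π/∂p_{Quill} = 151 − 6p_{Quill} + 2p_{Folio} = 0 ⇒ p_{Quill} = 151/6 + (1/3)p_{Folio}.
Similarly p_{Folio} = 83/3 + (1/3)p_{Quill}.
Substituting the second reaction function into the first: p_{Quill} = 151/6 + (1/3)(83/3 + (1/3)p_{Quill}), which gives (8/9)p_{Quill} = 619/18 ⇒ p_{Quill} = 38.6875.
Then p_{Folio} = 83/3 + (1/3)·38.6875 = 40.5625.

38.6875, 40.5625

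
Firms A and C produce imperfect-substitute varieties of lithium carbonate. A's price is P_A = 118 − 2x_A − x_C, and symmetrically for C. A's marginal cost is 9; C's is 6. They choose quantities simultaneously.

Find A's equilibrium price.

Firm A's profit: π = x_A(118 − 2x_A − x_C) − 9x_A.
∂π/∂x_A = 109 − 4x_A − x_C = 0 ⇒ x_A = 27.25 − 0.25x_C.
Similarly x_C = 28 − 0.25x_A.
Substituting the second reaction function into the first: x_A = 27.25 − 0.25(28 − 0.25x_A), which gives 0.9375x_A = 20.25 ⇒ x_A = 21.6.
Then x_C = 28 − 0.25·21.6 = 22.6.
P_A = 118 − 2·21.6 − 22.6 = 52.2.

52.2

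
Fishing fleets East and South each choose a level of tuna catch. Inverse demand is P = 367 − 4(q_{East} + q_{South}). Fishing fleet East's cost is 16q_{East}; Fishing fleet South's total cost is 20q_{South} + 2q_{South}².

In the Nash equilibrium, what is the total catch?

Fishing fleet East's profit: π = q_{East}(367 − 4(q_{East} + q_{South})) − 16q_{East}.
∂π/∂q_{East} = 351 − 8q_{East} − 4q_{South} = 0, so q_{East} = 43.875 − 0.5q_{South}.
For South: ∂π/∂q_{South} = 347 − 12q_{South} − 4q_{East} = 0 ⇒ q_{South} = 347/12 − (1/3)q_{East}.
Solving the two reaction functions simultaneously: (1 − (−0.5)(−1/3))q_{East} = 43.875 − 0.5·(347/12), so (5/6)q_{East} = 353/12 and q_{East} = 35.3.
Then q_{South} = 347/12 − (1/3)·35.3 = 17.15.
Total catch: 35.3 + 17.15 = 52.45.

52.45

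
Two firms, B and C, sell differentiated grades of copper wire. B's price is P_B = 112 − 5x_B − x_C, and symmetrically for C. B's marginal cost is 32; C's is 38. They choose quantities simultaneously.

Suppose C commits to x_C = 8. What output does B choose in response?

7.2

Firm B's profit: π = x_B(112 − 5x_B − x_C) − 32x_B.
∂π/∂x_B = 80 − 10x_B − x_C = 0 ⇒ x_B = 8 − 0.1x_C.
At x_C = 8: x_B = 8 − 0.1·8 = 7.2.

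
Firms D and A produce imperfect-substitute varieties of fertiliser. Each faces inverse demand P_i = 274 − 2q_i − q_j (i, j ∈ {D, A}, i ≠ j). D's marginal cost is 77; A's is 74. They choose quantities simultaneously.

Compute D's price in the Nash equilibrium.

155.4

Firm D's profit: π = q_D(274 − 2q_D − q_A) − 77q_D.
∂π/∂q_D = 197 − 4q_D − q_A = 0 ⇒ q_D = 49.25 − 0.25q_A.
Similarly q_A = 50 − 0.25q_D.
Plugging q_A into D's best response: q_D = 49.25 − 0.25(50 − 0.25q_D) ⇒ 0.9375q_D = 36.75, so q_D = 39.2.
Then q_A = 50 − 0.25·39.2 = 40.2.
P_D = 274 − 2·39.2 − 40.2 = 155.4.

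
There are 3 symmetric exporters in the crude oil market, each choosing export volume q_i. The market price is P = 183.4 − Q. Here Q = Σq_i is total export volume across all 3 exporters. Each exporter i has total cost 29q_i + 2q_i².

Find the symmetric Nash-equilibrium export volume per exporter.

19.3

A representative exporter's profit is π_i = q_i(183.4 − Q) − 29q_i − 2q_i², with Q = q_i + Σ_{j≠i} q_j.
First-order condition: 154.4 − 6q_i − Σ_{j≠i} q_j = 0.
With identical exporters, set every q_j = q: then 154.4 − 6q − 2q = 0, i.e. q = 154.4/8 = 19.3.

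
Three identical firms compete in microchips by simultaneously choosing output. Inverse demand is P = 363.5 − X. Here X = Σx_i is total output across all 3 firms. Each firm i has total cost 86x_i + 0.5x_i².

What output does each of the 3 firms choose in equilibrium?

55.5

A representative firm's profit is π_i = x_i(363.5 − X) − 86x_i − 0.5x_i², with X = x_i + Σ_{j≠i} x_j.
First-order condition: 277.5 − 3x_i − Σ_{j≠i} x_j = 0.
In a symmetric equilibrium every firm chooses the same x, so Σ_{j≠i} x_j = 2x. The condition becomes 277.5 − 5x = 0, giving x = 277.5/5 = 55.5.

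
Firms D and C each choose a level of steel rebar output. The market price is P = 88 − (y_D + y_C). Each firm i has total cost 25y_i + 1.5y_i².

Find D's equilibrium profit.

275.625

Firm D's profit: π = y_D(88 − (y_D + y_C)) − 25y_D − 1.5y_D².
∂π/∂y_D = 63 − 5y_D − y_C = 0, so y_D = 12.6 − 0.2y_C.
Setting y_D = y_C in the reaction function: y_D = 12.6 − 0.2y_D, so y_D = 12.6 / 1.2 = 10.5.
Price P = 88 − 21 = 67.
D's profit: (67 − 25)·10.5 − 1.5(10.5)² = 275.625.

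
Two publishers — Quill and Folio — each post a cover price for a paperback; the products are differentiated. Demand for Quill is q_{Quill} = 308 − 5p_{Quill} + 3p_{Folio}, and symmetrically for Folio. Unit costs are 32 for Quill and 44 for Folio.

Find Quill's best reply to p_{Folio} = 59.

64.5

Quill's profit: π = (p_{Quill} − 32)(308 − 5p_{Quill} + 3p_{Folio}).
∂π/∂p_{Quill} = 468 − 10p_{Quill} + 3p_{Folio} = 0 ⇒ p_{Quill} = 46.8 + 0.3p_{Folio}.
At p_{Folio} = 59: p_{Quill} = 46.8 + 0.3·59 = 64.5.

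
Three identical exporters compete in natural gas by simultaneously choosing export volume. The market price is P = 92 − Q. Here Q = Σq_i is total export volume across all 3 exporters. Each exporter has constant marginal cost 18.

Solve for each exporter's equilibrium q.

18.5

A representative exporter's profit is π_i = q_i(92 − Q) − 18q_i, with Q = q_i + Σ_{j≠i} q_j.
First-order condition: 74 − 2q_i − Σ_{j≠i} q_j = 0.
In a symmetric equilibrium every exporter chooses the same q, so Σ_{j≠i} q_j = 2q. The condition becomes 74 − 4q = 0, giving q = 74/4 = 18.5.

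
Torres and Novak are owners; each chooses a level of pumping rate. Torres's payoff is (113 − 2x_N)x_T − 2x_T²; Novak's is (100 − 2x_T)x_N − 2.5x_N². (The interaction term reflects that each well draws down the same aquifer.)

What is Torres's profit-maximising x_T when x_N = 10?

23.25

Expanding Torres's payoff: 113x_T − 2x_Nx_T − 2x_T².
∂π/∂x_T = 113 − 2x_N − 4x_T = 0, so x_T = 28.25 − 0.5x_N.
At x_N = 10: x_T = 28.25 − 0.5·10 = 23.25.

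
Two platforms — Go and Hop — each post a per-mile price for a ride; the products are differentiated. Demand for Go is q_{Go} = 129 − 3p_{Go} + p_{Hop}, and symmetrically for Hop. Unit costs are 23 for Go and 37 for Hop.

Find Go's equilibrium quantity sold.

Go's profit: π = (p_{Go} − 23)(129 − 3p_{Go} + p_{Hop}).
∂π/∂p_{Go} = 198 − 6p_{Go} + p_{Hop} = 0 ⇒ p_{Go} = 33 + (1/6)p_{Hop}.
Similarly p_{Hop} = 40 + (1/6)p_{Go}.
Solving the two reaction functions simultaneously: (1 − (1/6)(1/6))p_{Go} = 33 + (1/6)·40, so (35/36)p_{Go} = 119/3 and p_{Go} = 40.8.
Then p_{Hop} = 40 + (1/6)·40.8 = 46.8.
q_{Go} = 129 − 3·40.8 + 46.8 = 53.4.

53.4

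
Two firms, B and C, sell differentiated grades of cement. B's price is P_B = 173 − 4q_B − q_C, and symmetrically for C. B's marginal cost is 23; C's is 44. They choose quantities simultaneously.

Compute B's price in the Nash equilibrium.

Firm B's profit: π = q_B(173 − 4q_B − q_C) − 23q_B.
∂π/∂q_B = 150 − 8q_B − q_C = 0 ⇒ q_B = 18.75 − 0.125q_C.
Similarly q_C = 16.125 − 0.125q_B.
Substituting the second reaction function into the first: q_B = 18.75 − 0.125(16.125 − 0.125q_B), which gives (63/64)q_B = 1071/64 ⇒ q_B = 17.
Then q_C = 16.125 − 0.125·17 = 14.
P_B = 173 − 4·17 − 14 = 91.

91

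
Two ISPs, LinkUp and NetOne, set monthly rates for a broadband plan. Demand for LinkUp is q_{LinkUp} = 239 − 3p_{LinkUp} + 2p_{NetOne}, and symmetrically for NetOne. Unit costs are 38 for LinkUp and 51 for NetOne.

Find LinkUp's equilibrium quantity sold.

158.0625

LinkUp's profit: π = (p_{LinkUp} − 38)(239 − 3p_{LinkUp} + 2p_{NetOne}).
∂π/∂p_{LinkUp} = 353 − 6p_{LinkUp} + 2p_{NetOne} = 0 ⇒ p_{LinkUp} = 353/6 + (1/3)p_{NetOne}.
Similarly p_{NetOne} = 196/3 + (1/3)p_{LinkUp}.
Substituting the second reaction function into the first: p_{LinkUp} = 353/6 + (1/3)(196/3 + (1/3)p_{LinkUp}), which gives (8/9)p_{LinkUp} = 1451/18 ⇒ p_{LinkUp} = 90.6875.
Then p_{NetOne} = 196/3 + (1/3)·90.6875 = 95.5625.
q_{LinkUp} = 239 − 3·90.6875 + 2·95.5625 = 158.0625.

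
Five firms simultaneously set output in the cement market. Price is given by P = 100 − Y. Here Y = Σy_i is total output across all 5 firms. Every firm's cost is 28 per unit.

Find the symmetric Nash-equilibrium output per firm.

A representative firm's profit is π_i = y_i(100 − Y) − 28y_i, with Y = y_i + Σ_{j≠i} y_j.
First-order condition: 72 − 2y_i − Σ_{j≠i} y_j = 0.
In a symmetric equilibrium every firm chooses the same y, so Σ_{j≠i} y_j = 4y. The condition becomes 72 − 6y = 0, giving y = 72/6 = 12.

12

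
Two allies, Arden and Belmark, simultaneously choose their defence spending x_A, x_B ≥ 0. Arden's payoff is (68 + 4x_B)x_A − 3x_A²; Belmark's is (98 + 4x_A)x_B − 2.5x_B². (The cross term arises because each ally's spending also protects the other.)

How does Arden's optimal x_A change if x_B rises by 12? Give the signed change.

Expanding Arden's payoff: 68x_A + 4x_Bx_A − 3x_A².
∂π/∂x_A = 68 + 4x_B − 6x_A = 0, so x_A = 34/3 + (2/3)x_B.
The reaction-function slope is 2/3, so a 12-unit rise in x_B moves x_A by 2/3 × 12 = 8. Arden's best response rises — the actions are strategic complements.

8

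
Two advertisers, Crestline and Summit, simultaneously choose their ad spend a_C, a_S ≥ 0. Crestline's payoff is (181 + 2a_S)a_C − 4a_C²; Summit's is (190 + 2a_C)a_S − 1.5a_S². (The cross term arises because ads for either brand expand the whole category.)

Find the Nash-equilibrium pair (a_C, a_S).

46.15, 94.1

Expanding Crestline's payoff: 181a_C + 2a_Sa_C − 4a_C².
∂π/∂a_C = 181 + 2a_S − 8a_C = 0, so a_C = 22.625 + 0.25a_S.
Likewise for Summit: a_S = 190/3 + (2/3)a_C.
Substituting the second reaction function into the first: a_C = 22.625 + 0.25(190/3 + (2/3)a_C), which gives (5/6)a_C = 923/24 ⇒ a_C = 46.15.
Then a_S = 190/3 + (2/3)·46.15 = 94.1.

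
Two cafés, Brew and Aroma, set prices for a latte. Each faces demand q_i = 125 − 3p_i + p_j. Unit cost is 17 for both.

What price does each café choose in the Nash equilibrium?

Brew's profit: π = (p_{Brew} − 17)(125 − 3p_{Brew} + p_{Aroma}).
∂π/∂p_{Brew} = 176 − 6p_{Brew} + p_{Aroma} = 0 ⇒ p_{Brew} = 88/3 + (1/6)p_{Aroma}.
The game is symmetric, so in equilibrium p_{Aroma} = p_{Brew}: the reaction function gives (5/6)p_{Brew} = 88/3, hence p_{Brew} = 35.2.

35.2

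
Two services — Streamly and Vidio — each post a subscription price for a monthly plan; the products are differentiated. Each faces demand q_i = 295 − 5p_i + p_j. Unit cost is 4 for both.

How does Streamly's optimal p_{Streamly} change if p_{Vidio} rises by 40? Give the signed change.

Streamly's profit: π = (p_{Streamly} − 4)(295 − 5p_{Streamly} + p_{Vidio}).
∂π/∂p_{Streamly} = 315 − 10p_{Streamly} + p_{Vidio} = 0 ⇒ p_{Streamly} = 31.5 + 0.1p_{Vidio}.
The reaction-function slope is 0.1, so a 40-unit rise in p_{Vidio} moves p_{Streamly} by 0.1 × 40 = 4. Streamly's best response rises — the actions are strategic complements.

4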